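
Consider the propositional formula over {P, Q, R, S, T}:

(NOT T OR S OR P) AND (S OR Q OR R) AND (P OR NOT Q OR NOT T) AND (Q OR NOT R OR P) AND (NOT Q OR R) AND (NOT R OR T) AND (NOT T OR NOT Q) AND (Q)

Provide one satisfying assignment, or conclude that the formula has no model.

(Q) alone gives Q = true.
(R) alone gives R = true.
(T) alone gives T = true.
But (NOT T) is also a unit clause — contradiction.

UNSATISFIABLE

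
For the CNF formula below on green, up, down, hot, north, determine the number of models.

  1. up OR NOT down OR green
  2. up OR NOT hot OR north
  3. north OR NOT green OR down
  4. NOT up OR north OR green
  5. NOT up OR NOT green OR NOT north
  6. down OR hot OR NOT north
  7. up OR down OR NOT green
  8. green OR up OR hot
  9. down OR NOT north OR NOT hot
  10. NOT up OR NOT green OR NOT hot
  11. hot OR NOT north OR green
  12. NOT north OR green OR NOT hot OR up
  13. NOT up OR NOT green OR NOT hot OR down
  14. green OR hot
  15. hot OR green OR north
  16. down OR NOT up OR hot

5

There are 2^5 = 32 truth assignments over (green, up, down, hot, north).
Split on down. With down = true, the clauses containing down are satisfied and NOT down drops from the rest; 5 of the 2^4 = 16 assignments to the other variables satisfy what remains.
With down = false, by the same count on the reduced clause set, 0 assignments work.
(One model: green=F, up=T, down=T, hot=T, north=T.)
Total: 5 + 0 = 5.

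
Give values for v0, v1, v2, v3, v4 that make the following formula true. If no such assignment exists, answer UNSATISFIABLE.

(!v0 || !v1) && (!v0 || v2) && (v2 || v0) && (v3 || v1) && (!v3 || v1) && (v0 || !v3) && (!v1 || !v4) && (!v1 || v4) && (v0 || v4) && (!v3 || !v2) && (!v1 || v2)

UNSATISFIABLE

Suppose v0 = false.
(v2) alone gives v2 = true.
(!v3) alone gives v3 = false.
(v1) alone gives v1 = true.
(!v4) alone gives v4 = false.
That conflicts with the unit clause (v4).
Undo v0 and try v0 = true.
(!v1) alone gives v1 = false.
(v2) alone gives v2 = true.
(v3) alone gives v3 = true.
That conflicts with the unit clause (!v3).
Either choice for v0 ends in contradiction.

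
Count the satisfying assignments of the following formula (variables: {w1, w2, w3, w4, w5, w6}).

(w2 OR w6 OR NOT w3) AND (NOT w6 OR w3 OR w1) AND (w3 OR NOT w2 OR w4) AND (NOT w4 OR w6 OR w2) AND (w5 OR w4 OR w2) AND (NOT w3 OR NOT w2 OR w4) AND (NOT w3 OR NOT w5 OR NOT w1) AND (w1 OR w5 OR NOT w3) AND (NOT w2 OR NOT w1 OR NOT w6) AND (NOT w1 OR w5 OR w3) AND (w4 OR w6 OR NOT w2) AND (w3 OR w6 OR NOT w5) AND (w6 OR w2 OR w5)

9

There are 2^6 = 64 truth assignments over (w1, w2, w3, w4, w5, w6).
Split on w1. With w1 = true, the clauses containing w1 are satisfied and NOT w1 drops from the rest; 4 of the 2^5 = 32 assignments to the other variables satisfy what remains.
With w1 = false, by the same count on the reduced clause set, 5 assignments work.
(One model: w1=F, w2=F, w3=T, w4=F, w5=T, w6=T.)
Total: 4 + 5 = 9.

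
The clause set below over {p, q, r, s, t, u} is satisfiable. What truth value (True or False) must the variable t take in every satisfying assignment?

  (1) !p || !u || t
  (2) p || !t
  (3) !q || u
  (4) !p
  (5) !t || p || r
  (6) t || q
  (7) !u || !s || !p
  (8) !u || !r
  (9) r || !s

False

Suppose t = true.
Unit clause (p) forces p = true.
Now (!p) is unsatisfied and unit — conflict.
So every satisfying assignment has t = False.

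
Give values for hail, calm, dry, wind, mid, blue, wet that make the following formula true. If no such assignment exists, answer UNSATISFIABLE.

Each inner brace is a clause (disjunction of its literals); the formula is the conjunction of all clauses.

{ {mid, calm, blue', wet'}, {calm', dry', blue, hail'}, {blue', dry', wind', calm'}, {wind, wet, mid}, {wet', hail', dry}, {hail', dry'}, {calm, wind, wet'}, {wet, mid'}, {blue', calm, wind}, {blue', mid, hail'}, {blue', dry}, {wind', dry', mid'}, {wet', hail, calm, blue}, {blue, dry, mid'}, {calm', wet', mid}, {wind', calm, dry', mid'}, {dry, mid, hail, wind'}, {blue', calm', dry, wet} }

Branch on hail: set hail = 0.
Branch on wet: set wet = 1.
Branch on calm: set calm = 1.
From the singleton clause (mid), mid = 1.
Branch on blue: set blue = 0.
From the singleton clause (dry), dry = 1.
From the singleton clause (wind'), wind = 0.
All clauses are satisfied.

hail: 0,  calm: 1,  dry: 1,  wind: 0,  mid: 1,  blue: 0,  wet: 1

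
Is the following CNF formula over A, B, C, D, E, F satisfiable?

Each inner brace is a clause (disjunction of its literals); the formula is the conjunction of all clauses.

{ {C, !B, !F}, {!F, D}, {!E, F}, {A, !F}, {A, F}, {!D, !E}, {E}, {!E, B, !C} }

(E) alone gives E = true.
(F) alone gives F = true.
(D) alone gives D = true.
Now (!D) is unsatisfied and unit — conflict.
No assignment satisfies every clause.

Unsatisfiable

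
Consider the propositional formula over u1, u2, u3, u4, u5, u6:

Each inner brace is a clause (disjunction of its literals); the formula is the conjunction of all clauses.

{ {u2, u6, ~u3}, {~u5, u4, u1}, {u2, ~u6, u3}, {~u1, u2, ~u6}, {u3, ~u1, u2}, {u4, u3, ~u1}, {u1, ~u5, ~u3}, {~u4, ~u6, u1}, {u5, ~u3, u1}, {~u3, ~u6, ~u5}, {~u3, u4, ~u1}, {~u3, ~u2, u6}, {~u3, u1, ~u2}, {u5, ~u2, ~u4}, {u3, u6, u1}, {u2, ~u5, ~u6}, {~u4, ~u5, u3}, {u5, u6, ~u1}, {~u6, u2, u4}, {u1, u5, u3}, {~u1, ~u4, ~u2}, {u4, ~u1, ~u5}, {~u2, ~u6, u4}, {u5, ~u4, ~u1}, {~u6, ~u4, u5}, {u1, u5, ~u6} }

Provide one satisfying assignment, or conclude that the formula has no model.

UNSATISFIABLE

Case u2 = 1:
Case u3 = 0:
Case u4 = 1:
The clause (u5) is unit, so u5 = 1.
But (~u5) is also a unit clause — contradiction.
That branch fails; take u4 = 0 instead.
The clause (~u1) is unit, so u1 = 0.
The clause (~u5) is unit, so u5 = 0.
But (u5) is also a unit clause — contradiction.
Neither u4 = 1 nor u4 = 0 works.
That branch fails; take u3 = 1 instead.
The clause (u6) is unit, so u6 = 1.
The clause (~u5) is unit, so u5 = 0.
The clause (u1) is unit, so u1 = 1.
The clause (u4) is unit, so u4 = 1.
But (~u4) is also a unit clause — contradiction.
Neither u3 = 1 nor u3 = 0 works.
That branch fails; take u2 = 0 instead.
Case u6 = 1:
The clause (u3) is unit, so u3 = 1.
The clause (~u1) is unit, so u1 = 0.
The clause (~u5) is unit, so u5 = 0.
But (u5) is also a unit clause — contradiction.
That branch fails; take u6 = 0 instead.
The clause (~u3) is unit, so u3 = 0.
The clause (~u1) is unit, so u1 = 0.
But (u1) is also a unit clause — contradiction.
Neither u6 = 1 nor u6 = 0 works.
Neither u2 = 1 nor u2 = 0 works.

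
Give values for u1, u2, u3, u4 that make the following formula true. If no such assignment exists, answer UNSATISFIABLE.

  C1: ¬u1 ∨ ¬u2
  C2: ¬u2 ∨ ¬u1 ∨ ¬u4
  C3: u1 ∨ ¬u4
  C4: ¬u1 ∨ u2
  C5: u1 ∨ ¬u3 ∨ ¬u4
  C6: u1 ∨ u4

UNSATISFIABLE

Try u1 = False.
From the singleton clause (¬u4), u4 = False.
But (u4) is also a unit clause — contradiction.
Backtrack on u1: now try u1 = True.
From the singleton clause (¬u2), u2 = False.
But (u2) is also a unit clause — contradiction.
Neither u1 = True nor u1 = False works.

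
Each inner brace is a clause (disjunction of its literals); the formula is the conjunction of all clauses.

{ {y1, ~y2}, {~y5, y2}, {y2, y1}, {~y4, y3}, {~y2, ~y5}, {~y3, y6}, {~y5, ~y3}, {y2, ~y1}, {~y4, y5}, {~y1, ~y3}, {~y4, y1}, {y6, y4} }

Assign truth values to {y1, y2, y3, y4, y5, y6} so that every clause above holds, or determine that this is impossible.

y1: 1,  y2: 1,  y3: 0,  y4: 0,  y5: 0,  y6: 1

Branch on y1: set y1 = 1.
From the singleton clause (y2), y2 = 1.
From the singleton clause (~y5), y5 = 0.
From the singleton clause (~y4), y4 = 0.
From the singleton clause (~y3), y3 = 0.
From the singleton clause (y6), y6 = 1.
This assignment satisfies each clause.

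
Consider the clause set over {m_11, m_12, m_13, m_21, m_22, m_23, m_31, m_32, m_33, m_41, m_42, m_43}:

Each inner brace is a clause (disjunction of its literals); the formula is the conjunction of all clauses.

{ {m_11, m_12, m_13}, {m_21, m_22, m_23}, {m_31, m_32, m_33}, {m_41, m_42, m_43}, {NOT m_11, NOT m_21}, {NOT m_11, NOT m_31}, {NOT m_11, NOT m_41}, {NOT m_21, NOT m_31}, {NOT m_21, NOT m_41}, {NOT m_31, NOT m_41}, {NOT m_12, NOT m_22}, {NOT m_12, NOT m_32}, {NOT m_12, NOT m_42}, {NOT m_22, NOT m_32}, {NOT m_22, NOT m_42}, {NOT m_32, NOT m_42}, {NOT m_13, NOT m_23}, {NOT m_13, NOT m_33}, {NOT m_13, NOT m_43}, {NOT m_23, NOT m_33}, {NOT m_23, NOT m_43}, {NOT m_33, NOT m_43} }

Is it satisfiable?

No

Try m_11 = false.
Try m_12 = true.
(NOT m_22) alone gives m_22 = false.
(NOT m_32) alone gives m_32 = false.
(NOT m_42) alone gives m_42 = false.
Try m_21 = true.
(NOT m_31) alone gives m_31 = false.
(m_33) alone gives m_33 = true.
(NOT m_41) alone gives m_41 = false.
(m_43) alone gives m_43 = true.
That conflicts with the unit clause (NOT m_43).
Undo m_21 and try m_21 = false.
(m_23) alone gives m_23 = true.
(NOT m_13) alone gives m_13 = false.
(NOT m_33) alone gives m_33 = false.
(m_31) alone gives m_31 = true.
(NOT m_41) alone gives m_41 = false.
(m_43) alone gives m_43 = true.
That conflicts with the unit clause (NOT m_43).
Both values of m_21 lead to a conflict.
Undo m_12 and try m_12 = false.
(m_13) alone gives m_13 = true.
(NOT m_23) alone gives m_23 = false.
(NOT m_33) alone gives m_33 = false.
(NOT m_43) alone gives m_43 = false.
Try m_21 = true.
(NOT m_31) alone gives m_31 = false.
(m_32) alone gives m_32 = true.
(NOT m_41) alone gives m_41 = false.
(m_42) alone gives m_42 = true.
That conflicts with the unit clause (NOT m_42).
Undo m_21 and try m_21 = false.
(m_22) alone gives m_22 = true.
(NOT m_32) alone gives m_32 = false.
(m_31) alone gives m_31 = true.
(NOT m_41) alone gives m_41 = false.
(m_42) alone gives m_42 = true.
That conflicts with the unit clause (NOT m_42).
Both values of m_21 lead to a conflict.
Both values of m_12 lead to a conflict.
Undo m_11 and try m_11 = true.
(NOT m_21) alone gives m_21 = false.
(NOT m_31) alone gives m_31 = false.
(NOT m_41) alone gives m_41 = false.
Try m_22 = true.
(NOT m_12) alone gives m_12 = false.
(NOT m_32) alone gives m_32 = false.
(m_33) alone gives m_33 = true.
(NOT m_42) alone gives m_42 = false.
(m_43) alone gives m_43 = true.
That conflicts with the unit clause (NOT m_43).
Undo m_22 and try m_22 = false.
(m_23) alone gives m_23 = true.
(NOT m_13) alone gives m_13 = false.
(NOT m_33) alone gives m_33 = false.
(m_32) alone gives m_32 = true.
(NOT m_12) alone gives m_12 = false.
(NOT m_42) alone gives m_42 = false.
(m_43) alone gives m_43 = true.
That conflicts with the unit clause (NOT m_43).
Both values of m_22 lead to a conflict.
Both values of m_11 lead to a conflict.
No assignment satisfies every clause.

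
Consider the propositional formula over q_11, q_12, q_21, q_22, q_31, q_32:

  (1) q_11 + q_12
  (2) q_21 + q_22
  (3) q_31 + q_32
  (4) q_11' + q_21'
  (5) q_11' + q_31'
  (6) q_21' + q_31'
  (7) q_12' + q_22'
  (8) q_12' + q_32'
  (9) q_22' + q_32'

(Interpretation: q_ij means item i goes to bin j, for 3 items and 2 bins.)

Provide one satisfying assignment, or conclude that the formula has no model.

UNSATISFIABLE

Case q_11 = 1:
From the singleton clause (q_21'), q_21 = 0.
From the singleton clause (q_22), q_22 = 1.
From the singleton clause (q_31'), q_31 = 0.
From the singleton clause (q_32), q_32 = 1.
That conflicts with the unit clause (q_32').
Undo q_11 and try q_11 = 0.
From the singleton clause (q_12), q_12 = 1.
From the singleton clause (q_22'), q_22 = 0.
From the singleton clause (q_21), q_21 = 1.
From the singleton clause (q_31'), q_31 = 0.
From the singleton clause (q_32), q_32 = 1.
That conflicts with the unit clause (q_32').
Either choice for q_11 ends in contradiction.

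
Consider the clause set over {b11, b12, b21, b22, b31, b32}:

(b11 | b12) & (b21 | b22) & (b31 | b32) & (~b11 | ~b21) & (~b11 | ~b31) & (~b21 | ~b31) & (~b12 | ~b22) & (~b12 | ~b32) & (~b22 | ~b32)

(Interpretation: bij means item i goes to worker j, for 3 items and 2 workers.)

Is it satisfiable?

Branch on b11: set b11 = 1.
(~b21) alone gives b21 = 0.
(b22) alone gives b22 = 1.
(~b31) alone gives b31 = 0.
(b32) alone gives b32 = 1.
That conflicts with the unit clause (~b32).
So b11 must be the other value — set b11 = 0.
(b12) alone gives b12 = 1.
(~b22) alone gives b22 = 0.
(b21) alone gives b21 = 1.
(~b31) alone gives b31 = 0.
(b32) alone gives b32 = 1.
That conflicts with the unit clause (~b32).
Either choice for b11 ends in contradiction.
No assignment satisfies every clause.

Unsatisfiable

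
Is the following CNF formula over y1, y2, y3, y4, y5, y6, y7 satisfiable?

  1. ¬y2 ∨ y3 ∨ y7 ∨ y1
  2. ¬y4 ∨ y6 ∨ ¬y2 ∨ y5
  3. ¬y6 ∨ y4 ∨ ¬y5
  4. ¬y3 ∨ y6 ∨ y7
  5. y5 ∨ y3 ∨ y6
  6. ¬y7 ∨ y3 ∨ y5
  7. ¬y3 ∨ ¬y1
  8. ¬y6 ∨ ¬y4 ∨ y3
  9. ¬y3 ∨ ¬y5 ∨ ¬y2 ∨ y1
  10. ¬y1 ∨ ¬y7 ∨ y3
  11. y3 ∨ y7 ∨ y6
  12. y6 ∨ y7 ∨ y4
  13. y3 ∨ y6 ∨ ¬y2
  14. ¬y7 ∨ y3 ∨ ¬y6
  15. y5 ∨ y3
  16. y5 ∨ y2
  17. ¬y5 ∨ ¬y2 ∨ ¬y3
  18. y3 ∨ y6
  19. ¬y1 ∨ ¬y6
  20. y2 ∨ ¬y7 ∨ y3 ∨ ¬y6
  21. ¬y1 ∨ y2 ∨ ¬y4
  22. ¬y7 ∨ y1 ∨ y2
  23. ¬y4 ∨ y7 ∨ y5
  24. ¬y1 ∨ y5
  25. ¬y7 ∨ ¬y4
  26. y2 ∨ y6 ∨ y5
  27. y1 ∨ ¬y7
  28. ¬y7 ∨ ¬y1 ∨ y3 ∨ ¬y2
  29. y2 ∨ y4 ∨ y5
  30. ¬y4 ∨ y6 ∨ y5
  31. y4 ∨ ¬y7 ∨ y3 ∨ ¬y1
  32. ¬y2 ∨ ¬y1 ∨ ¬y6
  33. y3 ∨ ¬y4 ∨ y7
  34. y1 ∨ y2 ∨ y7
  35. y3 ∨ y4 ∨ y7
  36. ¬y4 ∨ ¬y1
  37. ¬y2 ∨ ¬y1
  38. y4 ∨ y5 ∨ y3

Yes

Branch on y3: set y3 = True.
The clause (¬y1) is unit, so y1 = False.
The clause (¬y7) is unit, so y7 = False.
The clause (y6) is unit, so y6 = True.
The clause (y2) is unit, so y2 = True.
The clause (¬y5) is unit, so y5 = False.
The clause (¬y4) is unit, so y4 = False.
Every clause now holds.
A satisfying assignment: y1: False; y2: True; y3: True; y4: False; y5: False; y6: True; y7: False.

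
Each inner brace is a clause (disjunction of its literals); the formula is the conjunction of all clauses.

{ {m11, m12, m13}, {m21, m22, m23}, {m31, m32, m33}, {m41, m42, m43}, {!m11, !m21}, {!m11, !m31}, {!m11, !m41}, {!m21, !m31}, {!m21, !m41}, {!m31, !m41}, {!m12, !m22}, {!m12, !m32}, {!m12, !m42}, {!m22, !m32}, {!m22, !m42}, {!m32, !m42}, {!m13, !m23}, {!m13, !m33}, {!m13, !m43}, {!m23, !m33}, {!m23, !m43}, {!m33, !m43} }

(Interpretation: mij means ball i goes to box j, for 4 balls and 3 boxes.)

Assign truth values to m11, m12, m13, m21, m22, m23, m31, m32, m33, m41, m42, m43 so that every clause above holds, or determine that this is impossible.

Branch on m11: set m11 = false.
Branch on m12: set m12 = true.
From the singleton clause (!m22), m22 = false.
From the singleton clause (!m32), m32 = false.
From the singleton clause (!m42), m42 = false.
Branch on m21: set m21 = true.
From the singleton clause (!m31), m31 = false.
From the singleton clause (m33), m33 = true.
From the singleton clause (!m41), m41 = false.
From the singleton clause (m43), m43 = true.
Now (!m43) is unsatisfied and unit — conflict.
Backtrack on m21: now try m21 = false.
From the singleton clause (m23), m23 = true.
From the singleton clause (!m13), m13 = false.
From the singleton clause (!m33), m33 = false.
From the singleton clause (m31), m31 = true.
From the singleton clause (!m41), m41 = false.
From the singleton clause (m43), m43 = true.
Now (!m43) is unsatisfied and unit — conflict.
Either choice for m21 ends in contradiction.
Backtrack on m12: now try m12 = false.
From the singleton clause (m13), m13 = true.
From the singleton clause (!m23), m23 = false.
From the singleton clause (!m33), m33 = false.
From the singleton clause (!m43), m43 = false.
Branch on m21: set m21 = true.
From the singleton clause (!m31), m31 = false.
From the singleton clause (m32), m32 = true.
From the singleton clause (!m41), m41 = false.
From the singleton clause (m42), m42 = true.
Now (!m42) is unsatisfied and unit — conflict.
Backtrack on m21: now try m21 = false.
From the singleton clause (m22), m22 = true.
From the singleton clause (!m32), m32 = false.
From the singleton clause (m31), m31 = true.
From the singleton clause (!m41), m41 = false.
From the singleton clause (m42), m42 = true.
Now (!m42) is unsatisfied and unit — conflict.
Either choice for m21 ends in contradiction.
Either choice for m12 ends in contradiction.
Backtrack on m11: now try m11 = true.
From the singleton clause (!m21), m21 = false.
From the singleton clause (!m31), m31 = false.
From the singleton clause (!m41), m41 = false.
Branch on m22: set m22 = true.
From the singleton clause (!m12), m12 = false.
From the singleton clause (!m32), m32 = false.
From the singleton clause (m33), m33 = true.
From the singleton clause (!m42), m42 = false.
From the singleton clause (m43), m43 = true.
Now (!m43) is unsatisfied and unit — conflict.
Backtrack on m22: now try m22 = false.
From the singleton clause (m23), m23 = true.
From the singleton clause (!m13), m13 = false.
From the singleton clause (!m33), m33 = false.
From the singleton clause (m32), m32 = true.
From the singleton clause (!m12), m12 = false.
From the singleton clause (!m42), m42 = false.
From the singleton clause (m43), m43 = true.
Now (!m43) is unsatisfied and unit — conflict.
Either choice for m22 ends in contradiction.
Either choice for m11 ends in contradiction.

UNSATISFIABLE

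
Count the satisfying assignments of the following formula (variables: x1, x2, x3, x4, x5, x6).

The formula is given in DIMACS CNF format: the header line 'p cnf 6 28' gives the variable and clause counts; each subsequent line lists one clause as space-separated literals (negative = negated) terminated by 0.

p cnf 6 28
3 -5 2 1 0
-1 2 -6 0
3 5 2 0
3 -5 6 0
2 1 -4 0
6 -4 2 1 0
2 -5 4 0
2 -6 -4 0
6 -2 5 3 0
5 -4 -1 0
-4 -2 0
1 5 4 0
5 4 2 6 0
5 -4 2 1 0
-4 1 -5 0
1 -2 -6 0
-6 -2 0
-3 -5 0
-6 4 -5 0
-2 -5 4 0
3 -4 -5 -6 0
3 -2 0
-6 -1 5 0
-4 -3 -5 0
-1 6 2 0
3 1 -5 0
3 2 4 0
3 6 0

1

There are 2^6 = 64 truth assignments over (x1, x2, x3, x4, x5, x6).
Split on x2. With x2 = True, the clauses containing x2 are satisfied and ¬x2 drops from the rest; 1 of the 2^5 = 32 assignments to the other variables satisfy what remains.
With x2 = False, by the same count on the reduced clause set, 0 assignments work.
Total: 1 + 0 = 1.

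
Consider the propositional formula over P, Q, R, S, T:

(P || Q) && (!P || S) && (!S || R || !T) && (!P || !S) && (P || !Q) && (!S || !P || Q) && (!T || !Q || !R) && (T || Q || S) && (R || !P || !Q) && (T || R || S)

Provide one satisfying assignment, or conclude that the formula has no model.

UNSATISFIABLE

Try P = true.
(S) alone gives S = true.
Now (!S) is unsatisfied and unit — conflict.
That branch fails; take P = false instead.
(Q) alone gives Q = true.
Now (!Q) is unsatisfied and unit — conflict.
Either choice for P ends in contradiction.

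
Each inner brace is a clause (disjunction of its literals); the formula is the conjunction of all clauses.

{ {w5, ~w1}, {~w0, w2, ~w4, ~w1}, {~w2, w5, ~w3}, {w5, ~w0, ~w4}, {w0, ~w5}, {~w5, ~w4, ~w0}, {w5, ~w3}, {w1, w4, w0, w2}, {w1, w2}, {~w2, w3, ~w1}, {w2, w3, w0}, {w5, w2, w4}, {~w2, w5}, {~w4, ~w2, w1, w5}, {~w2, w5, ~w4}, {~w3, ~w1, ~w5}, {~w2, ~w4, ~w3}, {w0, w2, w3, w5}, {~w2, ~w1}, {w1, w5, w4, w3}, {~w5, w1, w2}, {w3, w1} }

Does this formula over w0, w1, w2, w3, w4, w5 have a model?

Case w5 = 1:
From the singleton clause (w0), w0 = 1.
From the singleton clause (~w4), w4 = 0.
Case w1 = 1:
From the singleton clause (~w3), w3 = 0.
From the singleton clause (~w2), w2 = 0.
This assignment satisfies each clause.
A satisfying assignment: w0=1, w1=1, w2=0, w3=0, w4=0, w5=1.

Satisfiable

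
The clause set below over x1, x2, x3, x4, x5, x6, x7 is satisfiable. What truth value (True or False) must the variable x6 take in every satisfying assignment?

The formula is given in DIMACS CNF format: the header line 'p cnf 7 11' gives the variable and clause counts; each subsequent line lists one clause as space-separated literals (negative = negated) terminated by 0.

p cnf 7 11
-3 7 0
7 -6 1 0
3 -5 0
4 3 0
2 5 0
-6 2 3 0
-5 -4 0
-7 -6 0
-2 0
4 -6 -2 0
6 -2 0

Suppose x6 = True.
(¬x7) alone gives x7 = False.
(¬x3) alone gives x3 = False.
(x1) alone gives x1 = True.
(¬x5) alone gives x5 = False.
(x4) alone gives x4 = True.
(x2) alone gives x2 = True.
That conflicts with the unit clause (¬x2).
So every satisfying assignment has x6 = False.

False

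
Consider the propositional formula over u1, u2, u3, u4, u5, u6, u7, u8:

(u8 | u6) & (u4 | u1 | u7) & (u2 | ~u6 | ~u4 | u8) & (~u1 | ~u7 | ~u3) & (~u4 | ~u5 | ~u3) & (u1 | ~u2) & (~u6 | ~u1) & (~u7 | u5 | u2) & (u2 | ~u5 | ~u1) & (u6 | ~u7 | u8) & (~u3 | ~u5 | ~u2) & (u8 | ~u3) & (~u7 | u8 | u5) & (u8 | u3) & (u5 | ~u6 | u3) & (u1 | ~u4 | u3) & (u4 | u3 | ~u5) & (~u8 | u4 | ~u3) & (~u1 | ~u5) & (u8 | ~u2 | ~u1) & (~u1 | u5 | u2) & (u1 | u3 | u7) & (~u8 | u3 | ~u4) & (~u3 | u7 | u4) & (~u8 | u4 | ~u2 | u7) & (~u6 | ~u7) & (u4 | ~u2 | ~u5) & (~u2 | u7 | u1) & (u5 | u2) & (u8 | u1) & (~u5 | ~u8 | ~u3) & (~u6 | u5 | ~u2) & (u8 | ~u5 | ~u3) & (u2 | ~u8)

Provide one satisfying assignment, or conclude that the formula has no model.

u1: 1; u2: 1; u3: 0; u4: 0; u5: 0; u6: 0; u7: 1; u8: 1

Suppose u8 = 1.
The clause (u2) is unit, so u2 = 1.
The clause (u1) is unit, so u1 = 1.
The clause (~u6) is unit, so u6 = 0.
The clause (~u5) is unit, so u5 = 0.
Suppose u7 = 1.
The clause (~u3) is unit, so u3 = 0.
The clause (~u4) is unit, so u4 = 0.
All clauses are satisfied.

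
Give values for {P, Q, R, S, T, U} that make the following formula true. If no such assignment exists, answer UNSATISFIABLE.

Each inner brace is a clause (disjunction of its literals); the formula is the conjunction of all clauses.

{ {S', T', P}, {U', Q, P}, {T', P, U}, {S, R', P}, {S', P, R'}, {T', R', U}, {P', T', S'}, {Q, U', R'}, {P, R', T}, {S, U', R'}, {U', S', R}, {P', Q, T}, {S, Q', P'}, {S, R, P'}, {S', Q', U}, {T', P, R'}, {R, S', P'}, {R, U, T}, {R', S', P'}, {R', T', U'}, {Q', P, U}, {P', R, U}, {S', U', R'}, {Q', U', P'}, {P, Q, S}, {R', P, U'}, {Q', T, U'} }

P ↦ 0,  Q ↦ 1,  R ↦ 0,  S ↦ 0,  T ↦ 1,  U ↦ 1

Case S = 0:
Case R = 0:
Unit clause (P') forces P = 0.
Unit clause (Q) forces Q = 1.
Unit clause (U) forces U = 1.
Unit clause (T) forces T = 1.
Every clause now holds.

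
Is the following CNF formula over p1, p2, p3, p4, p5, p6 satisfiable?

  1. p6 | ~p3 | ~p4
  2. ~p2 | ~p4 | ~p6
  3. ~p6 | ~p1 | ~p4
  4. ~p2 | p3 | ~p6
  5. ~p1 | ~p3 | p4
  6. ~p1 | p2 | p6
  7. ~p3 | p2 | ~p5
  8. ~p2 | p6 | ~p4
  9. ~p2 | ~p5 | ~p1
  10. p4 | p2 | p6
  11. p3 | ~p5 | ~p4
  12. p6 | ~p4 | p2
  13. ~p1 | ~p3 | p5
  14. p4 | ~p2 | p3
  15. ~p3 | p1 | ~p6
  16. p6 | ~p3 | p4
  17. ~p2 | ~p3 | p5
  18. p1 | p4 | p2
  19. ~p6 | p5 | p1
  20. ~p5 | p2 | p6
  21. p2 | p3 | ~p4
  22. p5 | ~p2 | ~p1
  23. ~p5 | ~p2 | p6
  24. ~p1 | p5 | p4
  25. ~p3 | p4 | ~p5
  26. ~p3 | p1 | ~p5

Yes, satisfiable

Case p6 = 1:
Case p2 = 0:
Case p1 = 1:
Unit clause (~p4) forces p4 = 0.
Unit clause (~p3) forces p3 = 0.
Unit clause (p5) forces p5 = 1.
All clauses are satisfied.
A satisfying assignment: p1=1, p2=0, p3=0, p4=0, p5=1, p6=1.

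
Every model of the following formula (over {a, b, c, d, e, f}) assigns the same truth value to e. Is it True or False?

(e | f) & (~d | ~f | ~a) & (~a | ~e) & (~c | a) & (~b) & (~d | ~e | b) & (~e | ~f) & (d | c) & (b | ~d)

Suppose e = 1.
(~a) alone gives a = 0.
(~c) alone gives c = 0.
(~b) alone gives b = 0.
(~d) alone gives d = 0.
That conflicts with the unit clause (d).
So every satisfying assignment has e = False.

False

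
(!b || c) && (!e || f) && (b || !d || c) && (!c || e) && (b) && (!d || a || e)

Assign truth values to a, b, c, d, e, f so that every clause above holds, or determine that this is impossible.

a ↦ false; b ↦ true; c ↦ true; d ↦ false; e ↦ true; f ↦ true

Unit clause (b) forces b = true.
Unit clause (c) forces c = true.
Unit clause (e) forces e = true.
Unit clause (f) forces f = true.
Every clause is now satisfied; a, d are unconstrained.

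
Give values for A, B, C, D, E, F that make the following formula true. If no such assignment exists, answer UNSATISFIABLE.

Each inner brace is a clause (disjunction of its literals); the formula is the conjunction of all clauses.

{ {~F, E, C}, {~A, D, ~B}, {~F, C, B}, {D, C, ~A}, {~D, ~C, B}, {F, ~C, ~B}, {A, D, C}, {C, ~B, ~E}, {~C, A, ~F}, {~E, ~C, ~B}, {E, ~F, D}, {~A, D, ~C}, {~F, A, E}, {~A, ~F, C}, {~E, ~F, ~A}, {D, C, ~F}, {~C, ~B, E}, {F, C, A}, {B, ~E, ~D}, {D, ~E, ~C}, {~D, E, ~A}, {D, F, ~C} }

UNSATISFIABLE

Try F = 0.
Try C = 0.
Unit clause (A) forces A = 1.
Unit clause (D) forces D = 1.
Unit clause (E) forces E = 1.
Unit clause (~B) forces B = 0.
Now (B) is unsatisfied and unit — conflict.
Undo C and try C = 1.
Unit clause (~B) forces B = 0.
Unit clause (~D) forces D = 0.
Now (D) is unsatisfied and unit — conflict.
Both values of C lead to a conflict.
Undo F and try F = 1.
Try E = 1.
Unit clause (~A) forces A = 0.
Unit clause (~C) forces C = 0.
Unit clause (B) forces B = 1.
Now (~B) is unsatisfied and unit — conflict.
Undo E and try E = 0.
Unit clause (C) forces C = 1.
Unit clause (A) forces A = 1.
Unit clause (D) forces D = 1.
Now (~D) is unsatisfied and unit — conflict.
Both values of E lead to a conflict.
Both values of F lead to a conflict.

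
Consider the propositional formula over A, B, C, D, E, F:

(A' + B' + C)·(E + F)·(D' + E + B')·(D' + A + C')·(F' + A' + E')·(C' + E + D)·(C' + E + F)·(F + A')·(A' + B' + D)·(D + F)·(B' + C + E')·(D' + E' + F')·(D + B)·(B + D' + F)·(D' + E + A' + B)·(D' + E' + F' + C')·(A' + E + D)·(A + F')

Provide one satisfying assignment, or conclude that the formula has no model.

UNSATISFIABLE

Branch on E: set E = 1.
Branch on F: set F = 0.
From the singleton clause (A'), A = 0.
From the singleton clause (D), D = 1.
From the singleton clause (C'), C = 0.
From the singleton clause (B'), B = 0.
But (B) is also a unit clause — contradiction.
Undo F and try F = 1.
From the singleton clause (A'), A = 0.
But (A) is also a unit clause — contradiction.
Neither F = 1 nor F = 0 works.
Undo E and try E = 0.
From the singleton clause (F), F = 1.
From the singleton clause (A), A = 1.
From the singleton clause (D), D = 1.
From the singleton clause (B'), B = 0.
But (B) is also a unit clause — contradiction.
Neither E = 1 nor E = 0 works.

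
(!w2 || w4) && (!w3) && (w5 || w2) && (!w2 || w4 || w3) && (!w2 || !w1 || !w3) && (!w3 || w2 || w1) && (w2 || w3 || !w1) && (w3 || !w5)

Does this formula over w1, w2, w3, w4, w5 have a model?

Yes, satisfiable

(!w3) alone gives w3 = false.
(!w5) alone gives w5 = false.
(w2) alone gives w2 = true.
(w4) alone gives w4 = true.
Every clause is now satisfied; w1 is unconstrained.
A satisfying assignment: w1 ↦ false, w2 ↦ true, w3 ↦ false, w4 ↦ true, w5 ↦ false.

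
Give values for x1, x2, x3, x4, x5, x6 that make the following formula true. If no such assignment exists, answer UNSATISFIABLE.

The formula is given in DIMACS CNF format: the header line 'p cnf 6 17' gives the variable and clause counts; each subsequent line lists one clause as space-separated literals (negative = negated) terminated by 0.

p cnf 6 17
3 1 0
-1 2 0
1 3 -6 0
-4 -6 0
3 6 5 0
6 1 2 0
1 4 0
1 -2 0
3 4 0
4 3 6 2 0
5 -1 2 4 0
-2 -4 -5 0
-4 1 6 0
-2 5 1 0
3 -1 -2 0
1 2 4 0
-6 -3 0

x1=True, x2=True, x3=True, x4=True, x5=False, x6=False

Case x3 = True:
From the singleton clause (¬x6), x6 = False.
Case x1 = True:
From the singleton clause (x2), x2 = True.
Case x4 = True:
From the singleton clause (¬x5), x5 = False.
This assignment satisfies each clause.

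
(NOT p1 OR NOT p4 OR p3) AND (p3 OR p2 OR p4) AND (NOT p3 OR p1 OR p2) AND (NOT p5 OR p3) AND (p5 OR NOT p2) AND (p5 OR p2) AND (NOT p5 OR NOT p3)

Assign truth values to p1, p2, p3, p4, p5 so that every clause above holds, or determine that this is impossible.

UNSATISFIABLE

Case p5 = false:
Unit clause (NOT p2) forces p2 = false.
That conflicts with the unit clause (p2).
That branch fails; take p5 = true instead.
Unit clause (p3) forces p3 = true.
That conflicts with the unit clause (NOT p3).
Both values of p5 lead to a conflict.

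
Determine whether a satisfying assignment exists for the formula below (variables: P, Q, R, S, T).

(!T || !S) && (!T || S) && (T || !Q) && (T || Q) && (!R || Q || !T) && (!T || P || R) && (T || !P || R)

No

Suppose T = false.
Unit clause (!Q) forces Q = false.
But (Q) is also a unit clause — contradiction.
So T must be the other value — set T = true.
Unit clause (!S) forces S = false.
But (S) is also a unit clause — contradiction.
Both values of T lead to a conflict.
No assignment satisfies every clause.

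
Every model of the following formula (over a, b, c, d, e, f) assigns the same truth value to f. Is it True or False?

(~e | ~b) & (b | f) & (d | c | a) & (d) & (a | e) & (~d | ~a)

Suppose f = 0.
Unit clause (b) forces b = 1.
Unit clause (~e) forces e = 0.
Unit clause (d) forces d = 1.
Unit clause (a) forces a = 1.
But (~a) is also a unit clause — contradiction.
So every satisfying assignment has f = True.

True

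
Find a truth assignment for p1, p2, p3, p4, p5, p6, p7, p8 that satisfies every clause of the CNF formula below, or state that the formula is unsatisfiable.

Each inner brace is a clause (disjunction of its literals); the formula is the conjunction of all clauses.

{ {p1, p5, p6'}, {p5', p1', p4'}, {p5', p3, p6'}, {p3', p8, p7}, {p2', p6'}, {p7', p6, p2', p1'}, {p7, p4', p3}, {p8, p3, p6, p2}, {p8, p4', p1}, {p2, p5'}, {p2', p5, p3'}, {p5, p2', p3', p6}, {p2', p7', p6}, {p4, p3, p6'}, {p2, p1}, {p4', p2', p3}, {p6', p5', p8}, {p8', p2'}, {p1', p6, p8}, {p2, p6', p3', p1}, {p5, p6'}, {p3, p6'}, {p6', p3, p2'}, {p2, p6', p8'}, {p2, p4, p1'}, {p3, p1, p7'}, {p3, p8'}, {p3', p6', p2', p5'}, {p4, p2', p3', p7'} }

p1=0, p2=1, p3=0, p4=0, p5=1, p6=0, p7=0, p8=0

Branch on p2: set p2 = 1.
The clause (p6') is unit, so p6 = 0.
The clause (p7') is unit, so p7 = 0.
The clause (p8') is unit, so p8 = 0.
The clause (p3') is unit, so p3 = 0.
The clause (p4') is unit, so p4 = 0.
The clause (p1') is unit, so p1 = 0.
All clauses hold; p5 can take either value.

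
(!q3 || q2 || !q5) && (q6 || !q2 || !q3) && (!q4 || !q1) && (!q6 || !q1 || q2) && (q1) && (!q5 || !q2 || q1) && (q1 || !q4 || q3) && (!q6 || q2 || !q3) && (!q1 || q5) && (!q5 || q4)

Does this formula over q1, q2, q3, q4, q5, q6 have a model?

The clause (q1) is unit, so q1 = true.
The clause (!q4) is unit, so q4 = false.
The clause (q5) is unit, so q5 = true.
Now (!q5) is unsatisfied and unit — conflict.
No assignment satisfies every clause.

No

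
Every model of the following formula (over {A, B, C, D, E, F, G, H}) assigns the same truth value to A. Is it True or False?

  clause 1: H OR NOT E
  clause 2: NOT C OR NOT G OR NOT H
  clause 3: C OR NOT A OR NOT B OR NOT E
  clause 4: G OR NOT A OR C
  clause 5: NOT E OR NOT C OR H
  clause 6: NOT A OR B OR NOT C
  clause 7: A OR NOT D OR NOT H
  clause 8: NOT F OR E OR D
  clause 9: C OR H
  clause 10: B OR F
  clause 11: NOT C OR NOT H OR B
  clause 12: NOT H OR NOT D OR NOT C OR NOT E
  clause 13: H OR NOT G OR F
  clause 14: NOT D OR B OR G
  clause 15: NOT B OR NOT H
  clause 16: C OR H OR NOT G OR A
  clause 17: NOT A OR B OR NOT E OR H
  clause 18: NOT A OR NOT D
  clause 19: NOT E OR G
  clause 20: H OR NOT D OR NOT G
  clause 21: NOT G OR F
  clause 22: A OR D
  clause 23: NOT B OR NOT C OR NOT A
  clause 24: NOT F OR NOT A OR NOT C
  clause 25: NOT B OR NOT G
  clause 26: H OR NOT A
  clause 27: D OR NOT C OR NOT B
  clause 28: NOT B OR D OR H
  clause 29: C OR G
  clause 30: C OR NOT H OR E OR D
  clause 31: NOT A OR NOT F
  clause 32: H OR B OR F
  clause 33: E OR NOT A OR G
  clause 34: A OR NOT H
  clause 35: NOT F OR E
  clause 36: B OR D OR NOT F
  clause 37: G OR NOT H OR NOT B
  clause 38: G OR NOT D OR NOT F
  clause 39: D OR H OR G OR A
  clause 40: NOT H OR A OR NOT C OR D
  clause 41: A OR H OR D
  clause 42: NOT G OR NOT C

False

Suppose A = true.
Unit clause (NOT D) forces D = false.
Unit clause (H) forces H = true.
Unit clause (NOT B) forces B = false.
Unit clause (NOT C) forces C = false.
Unit clause (G) forces G = true.
Unit clause (F) forces F = true.
Now (NOT F) is unsatisfied and unit — conflict.
So every satisfying assignment has A = False.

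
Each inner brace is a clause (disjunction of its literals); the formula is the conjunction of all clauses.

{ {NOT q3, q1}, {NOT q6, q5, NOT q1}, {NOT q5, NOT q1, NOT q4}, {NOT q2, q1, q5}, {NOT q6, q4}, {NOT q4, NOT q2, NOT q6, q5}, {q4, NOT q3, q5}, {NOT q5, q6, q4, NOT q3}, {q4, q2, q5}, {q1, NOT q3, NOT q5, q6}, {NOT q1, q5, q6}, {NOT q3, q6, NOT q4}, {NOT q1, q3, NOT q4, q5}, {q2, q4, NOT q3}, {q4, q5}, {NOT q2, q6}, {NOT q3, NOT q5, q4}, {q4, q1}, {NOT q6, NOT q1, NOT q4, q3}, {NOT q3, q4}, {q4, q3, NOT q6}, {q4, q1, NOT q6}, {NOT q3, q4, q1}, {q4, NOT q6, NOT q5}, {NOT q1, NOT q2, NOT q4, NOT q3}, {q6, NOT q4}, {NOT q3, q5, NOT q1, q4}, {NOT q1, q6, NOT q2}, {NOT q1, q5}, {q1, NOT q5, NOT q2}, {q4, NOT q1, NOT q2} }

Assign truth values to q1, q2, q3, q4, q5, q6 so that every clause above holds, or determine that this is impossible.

Branch on q3: set q3 = false.
Branch on q6: set q6 = true.
Unit clause (q4) forces q4 = true.
Unit clause (NOT q1) forces q1 = false.
Branch on q2: set q2 = false.
All clauses hold; q5 can take either value.

q1 ↦ false, q2 ↦ false, q3 ↦ false, q4 ↦ true, q5 ↦ true, q6 ↦ true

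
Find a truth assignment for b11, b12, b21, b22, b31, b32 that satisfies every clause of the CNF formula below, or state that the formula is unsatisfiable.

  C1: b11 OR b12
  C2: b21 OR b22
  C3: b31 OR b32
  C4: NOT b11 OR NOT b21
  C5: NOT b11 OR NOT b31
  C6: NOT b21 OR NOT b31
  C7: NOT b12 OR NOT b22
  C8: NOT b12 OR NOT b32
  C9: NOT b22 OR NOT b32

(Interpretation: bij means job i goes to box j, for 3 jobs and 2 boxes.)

Try b11 = true.
Unit clause (NOT b21) forces b21 = false.
Unit clause (b22) forces b22 = true.
Unit clause (NOT b31) forces b31 = false.
Unit clause (b32) forces b32 = true.
But (NOT b32) is also a unit clause — contradiction.
So b11 must be the other value — set b11 = false.
Unit clause (b12) forces b12 = true.
Unit clause (NOT b22) forces b22 = false.
Unit clause (b21) forces b21 = true.
Unit clause (NOT b31) forces b31 = false.
Unit clause (b32) forces b32 = true.
But (NOT b32) is also a unit clause — contradiction.
Either choice for b11 ends in contradiction.

UNSATISFIABLE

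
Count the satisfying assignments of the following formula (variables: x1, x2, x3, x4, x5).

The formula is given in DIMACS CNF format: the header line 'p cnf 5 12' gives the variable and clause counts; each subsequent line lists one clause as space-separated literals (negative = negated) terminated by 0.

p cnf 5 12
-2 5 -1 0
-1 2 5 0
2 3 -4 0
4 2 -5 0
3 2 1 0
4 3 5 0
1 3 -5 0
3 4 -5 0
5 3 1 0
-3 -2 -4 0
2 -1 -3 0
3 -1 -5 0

6

There are 2^5 = 32 truth assignments over (x1, x2, x3, x4, x5).
Split on x1. With x1 = True, the clauses containing x1 are satisfied and ¬x1 drops from the rest; 1 of the 2^4 = 16 assignments to the other variables satisfy what remains.
With x1 = False, by the same count on the reduced clause set, 5 assignments work.
Total: 1 + 5 = 6.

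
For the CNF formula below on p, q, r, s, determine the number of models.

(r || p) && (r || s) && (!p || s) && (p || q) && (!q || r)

There are 2^4 = 16 truth assignments over (p, q, r, s).
Check each against the 5 clauses (columns in the order p, q, r, s):
  F F F F  ✗ fails (r || p)
  F F F T  ✗ fails (r || p)
  F F T F  ✗ fails (p || q)
  F F T T  ✗ fails (p || q)
  F T F F  ✗ fails (r || p)
  F T F T  ✗ fails (r || p)
  F T T F  ✓ satisfies all
  F T T T  ✓ satisfies all
  T F F F  ✗ fails (r || s)
  T F F T  ✓ satisfies all
  T F T F  ✗ fails (!p || s)
  T F T T  ✓ satisfies all
  T T F F  ✗ fails (r || s)
  T T F T  ✗ fails (!q || r)
  T T T F  ✗ fails (!p || s)
  T T T T  ✓ satisfies all
5 of the 16 rows are models.

5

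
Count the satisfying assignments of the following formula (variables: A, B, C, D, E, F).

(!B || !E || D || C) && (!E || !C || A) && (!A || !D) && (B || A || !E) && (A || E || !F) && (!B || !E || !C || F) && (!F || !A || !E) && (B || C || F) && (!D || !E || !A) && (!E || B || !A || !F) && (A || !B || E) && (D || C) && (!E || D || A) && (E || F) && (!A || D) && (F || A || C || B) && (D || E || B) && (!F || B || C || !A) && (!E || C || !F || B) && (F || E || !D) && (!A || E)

There are 2^6 = 64 truth assignments over (A, B, C, D, E, F).
Split on D. With D = true, the clauses containing D are satisfied and !D drops from the rest; 2 of the 2^5 = 32 assignments to the other variables satisfy what remains.
With D = false, by the same count on the reduced clause set, 0 assignments work.
Total: 2 + 0 = 2.

2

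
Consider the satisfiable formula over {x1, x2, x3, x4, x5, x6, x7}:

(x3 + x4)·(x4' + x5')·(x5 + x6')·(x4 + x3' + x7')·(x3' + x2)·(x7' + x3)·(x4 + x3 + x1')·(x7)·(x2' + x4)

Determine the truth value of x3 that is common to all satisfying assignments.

True

Suppose x3 = 0.
The clause (x4) is unit, so x4 = 1.
The clause (x5') is unit, so x5 = 0.
The clause (x6') is unit, so x6 = 0.
The clause (x7') is unit, so x7 = 0.
Now (x7) is unsatisfied and unit — conflict.
So every satisfying assignment has x3 = True.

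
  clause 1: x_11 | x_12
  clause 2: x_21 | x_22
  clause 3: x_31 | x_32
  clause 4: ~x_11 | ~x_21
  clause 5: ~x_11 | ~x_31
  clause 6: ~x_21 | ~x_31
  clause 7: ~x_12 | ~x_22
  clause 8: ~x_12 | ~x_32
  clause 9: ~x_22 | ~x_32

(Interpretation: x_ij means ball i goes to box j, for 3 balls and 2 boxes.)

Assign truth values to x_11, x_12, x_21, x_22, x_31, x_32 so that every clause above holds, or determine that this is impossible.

Case x_11 = 1:
From the singleton clause (~x_21), x_21 = 0.
From the singleton clause (x_22), x_22 = 1.
From the singleton clause (~x_31), x_31 = 0.
From the singleton clause (x_32), x_32 = 1.
That conflicts with the unit clause (~x_32).
Backtrack on x_11: now try x_11 = 0.
From the singleton clause (x_12), x_12 = 1.
From the singleton clause (~x_22), x_22 = 0.
From the singleton clause (x_21), x_21 = 1.
From the singleton clause (~x_31), x_31 = 0.
From the singleton clause (x_32), x_32 = 1.
That conflicts with the unit clause (~x_32).
Either choice for x_11 ends in contradiction.

UNSATISFIABLE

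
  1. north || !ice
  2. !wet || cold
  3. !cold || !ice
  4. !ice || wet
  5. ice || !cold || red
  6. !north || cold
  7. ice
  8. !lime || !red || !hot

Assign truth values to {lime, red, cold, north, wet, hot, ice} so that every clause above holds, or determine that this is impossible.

UNSATISFIABLE

The clause (ice) is unit, so ice = true.
The clause (north) is unit, so north = true.
The clause (!cold) is unit, so cold = false.
But (cold) is also a unit clause — contradiction.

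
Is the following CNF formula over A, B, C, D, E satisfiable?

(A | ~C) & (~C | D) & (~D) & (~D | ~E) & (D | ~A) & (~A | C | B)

Unit clause (~D) forces D = 0.
Unit clause (~C) forces C = 0.
Unit clause (~A) forces A = 0.
No clause remains; B, E are free.
A satisfying assignment: A: 0, B: 0, C: 0, D: 0, E: 1.

Satisfiable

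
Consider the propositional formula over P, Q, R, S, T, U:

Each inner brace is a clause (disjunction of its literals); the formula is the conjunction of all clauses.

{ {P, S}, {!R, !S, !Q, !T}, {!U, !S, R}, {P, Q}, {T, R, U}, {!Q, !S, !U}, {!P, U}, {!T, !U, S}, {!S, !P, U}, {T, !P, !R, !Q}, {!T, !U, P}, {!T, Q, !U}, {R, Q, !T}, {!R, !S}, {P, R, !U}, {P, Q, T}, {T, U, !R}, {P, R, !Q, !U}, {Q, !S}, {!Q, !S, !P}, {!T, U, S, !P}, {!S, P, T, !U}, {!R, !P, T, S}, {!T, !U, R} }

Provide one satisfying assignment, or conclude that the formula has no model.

Try P = true.
The clause (U) is unit, so U = true.
Try S = false.
The clause (!T) is unit, so T = false.
The clause (!R) is unit, so R = false.
Every clause is now satisfied; Q is unconstrained.

P ↦ true,  Q ↦ false,  R ↦ false,  S ↦ false,  T ↦ false,  U ↦ true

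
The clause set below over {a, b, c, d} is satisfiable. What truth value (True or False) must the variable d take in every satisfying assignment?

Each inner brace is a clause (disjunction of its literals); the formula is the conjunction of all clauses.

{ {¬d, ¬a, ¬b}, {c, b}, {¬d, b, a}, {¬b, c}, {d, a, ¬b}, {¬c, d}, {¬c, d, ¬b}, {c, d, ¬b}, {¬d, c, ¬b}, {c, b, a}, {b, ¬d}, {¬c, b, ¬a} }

Suppose d = False.
The clause (¬c) is unit, so c = False.
The clause (b) is unit, so b = True.
That conflicts with the unit clause (¬b).
So every satisfying assignment has d = True.

True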